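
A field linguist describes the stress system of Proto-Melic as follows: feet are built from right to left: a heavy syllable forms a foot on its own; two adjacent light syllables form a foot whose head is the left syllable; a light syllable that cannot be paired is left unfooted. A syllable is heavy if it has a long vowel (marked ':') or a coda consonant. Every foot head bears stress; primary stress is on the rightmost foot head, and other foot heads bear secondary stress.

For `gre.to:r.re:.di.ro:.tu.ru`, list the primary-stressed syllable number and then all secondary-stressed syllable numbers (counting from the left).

Weights: 1 gre L, 2 to:r H, 3 re: H, 4 di L, 5 ro: H, 6 tu L, 7 ru L.
Parse right to left (heavy = foot alone; LL = one foot; stranded L unfooted): gre (ˈto:r) (ˈre:) di (ˈro:) (ˈtu.ru).
Foot heads: 2, 3, 5, 6.
Primary stress on the rightmost head = syllable 6.
Secondary stress on 2, 3, 5: gre.ˌto:r.ˌre:.di.ˌro:.ˈtu.ru.

primary 6, secondary 2, 3, 5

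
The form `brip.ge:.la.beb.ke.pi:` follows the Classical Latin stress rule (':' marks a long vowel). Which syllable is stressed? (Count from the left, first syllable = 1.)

4

Classical Latin: stress the penult if heavy (long vowel or closed), else the antepenult.
Weights: 4 beb H, 5 ke L, 6 pi: H.
The penult (syllable 5, ke) is light, so stress falls on the antepenult (syllable 4, beb).
Stress on syllable 4: brip.ge:.la.ˈbeb.ke.pi:.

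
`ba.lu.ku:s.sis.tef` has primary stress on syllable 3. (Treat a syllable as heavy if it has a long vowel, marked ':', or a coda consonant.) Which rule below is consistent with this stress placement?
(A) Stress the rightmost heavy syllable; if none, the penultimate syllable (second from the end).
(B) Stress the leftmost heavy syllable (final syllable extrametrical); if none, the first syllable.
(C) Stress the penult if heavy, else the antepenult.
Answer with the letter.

Rule A → syllable 5 (observed: 3).
Rule B → syllable 3 ✓.
Rule C → syllable 4 (observed: 3).

B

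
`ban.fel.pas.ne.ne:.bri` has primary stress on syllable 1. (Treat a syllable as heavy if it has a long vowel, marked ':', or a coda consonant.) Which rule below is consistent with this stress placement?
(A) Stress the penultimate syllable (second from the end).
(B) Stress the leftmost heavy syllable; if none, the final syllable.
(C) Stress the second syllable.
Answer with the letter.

Rule A → syllable 5 (observed: 1).
Rule B → syllable 1 ✓.
Rule C → syllable 2 (observed: 1).

B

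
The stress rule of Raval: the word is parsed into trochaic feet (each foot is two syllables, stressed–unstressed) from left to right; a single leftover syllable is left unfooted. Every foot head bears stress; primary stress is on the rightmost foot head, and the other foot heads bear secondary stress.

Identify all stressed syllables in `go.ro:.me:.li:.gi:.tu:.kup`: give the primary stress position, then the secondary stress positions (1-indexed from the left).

Parse left to right into trochaic (ˈσσ) feet: (ˈgo.ro:) (ˈme:.li:) (ˈgi:.tu:) kup. Syllable 7 is left unfooted.
Foot heads (stressed positions): 1, 3, 5.
End Rule Rightmost: primary stress on the rightmost head = syllable 5.
Secondary stress on 1, 3: ˌgo.ro:.ˌme:.li:.ˈgi:.tu:.kup.

primary 5, secondary 1, 3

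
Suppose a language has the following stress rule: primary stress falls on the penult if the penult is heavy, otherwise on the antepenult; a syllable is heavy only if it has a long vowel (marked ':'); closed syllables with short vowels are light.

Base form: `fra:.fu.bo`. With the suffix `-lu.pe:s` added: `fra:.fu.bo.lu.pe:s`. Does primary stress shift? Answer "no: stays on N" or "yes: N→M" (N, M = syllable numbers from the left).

yes: 1→3

Base `fra:.fu.bo` (3 syllables):
  Weights: 1 fra: H, 2 fu L, 3 bo L.
  The penult (syllable 2, fu) is light, so stress falls on the antepenult (syllable 1, fra:).
  → primary stress on syllable 1.
Suffixed `fra:.fu.bo.lu.pe:s` (5 syllables):
  Weights: 3 bo L, 4 lu L, 5 pe:s H.
  The penult (syllable 4, lu) is light, so stress falls on the antepenult (syllable 3, bo).
  → primary stress on syllable 3.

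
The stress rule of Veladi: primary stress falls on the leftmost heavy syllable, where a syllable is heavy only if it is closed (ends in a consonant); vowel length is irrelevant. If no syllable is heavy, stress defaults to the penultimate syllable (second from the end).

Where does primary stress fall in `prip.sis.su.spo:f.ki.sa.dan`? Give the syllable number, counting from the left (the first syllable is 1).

Weights: 1 prip H, 2 sis H, 3 su L, 4 spo:f H, 5 ki L, 6 sa L, 7 dan H.
Heavy syllables in the domain: 1, 2, 4, 7. The leftmost is syllable 1 (prip).
Primary stress: syllable 1 → ˈprip.sis.su.spo:f.ki.sa.dan.

1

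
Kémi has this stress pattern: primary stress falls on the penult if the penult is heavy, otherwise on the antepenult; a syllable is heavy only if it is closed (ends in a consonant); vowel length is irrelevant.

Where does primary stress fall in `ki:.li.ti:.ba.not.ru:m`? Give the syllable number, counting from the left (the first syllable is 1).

5

Weights: 4 ba L, 5 not H, 6 ru:m H.
The penult (syllable 5, not) is heavy, so it takes stress.
Primary stress: syllable 5 → ki:.li.ti:.ba.ˈnot.ru:m.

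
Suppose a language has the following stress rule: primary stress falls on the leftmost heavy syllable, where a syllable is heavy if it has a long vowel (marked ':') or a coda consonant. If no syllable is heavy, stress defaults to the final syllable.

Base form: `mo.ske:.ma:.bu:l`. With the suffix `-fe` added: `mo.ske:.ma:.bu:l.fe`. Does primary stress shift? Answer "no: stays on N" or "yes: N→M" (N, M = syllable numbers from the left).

no: stays on 2

Base `mo.ske:.ma:.bu:l` (4 syllables):
  Weights: 1 mo L, 2 ske: H, 3 ma: H, 4 bu:l H.
  Heavy syllables in the domain: 2, 3, 4. The leftmost is syllable 2 (ske:).
  → primary stress on syllable 2.
Suffixed `mo.ske:.ma:.bu:l.fe` (5 syllables):
  Weights: 1 mo L, 2 ske: H, 3 ma: H, 4 bu:l H, 5 fe L.
  Heavy syllables in the domain: 2, 3, 4. The leftmost is syllable 2 (ske:).
  → primary stress on syllable 2.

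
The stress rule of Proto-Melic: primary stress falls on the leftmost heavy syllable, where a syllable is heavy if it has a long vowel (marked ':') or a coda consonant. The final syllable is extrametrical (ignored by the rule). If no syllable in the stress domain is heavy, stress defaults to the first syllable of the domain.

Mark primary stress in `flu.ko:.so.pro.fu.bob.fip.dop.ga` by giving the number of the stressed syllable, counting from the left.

The final syllable (9, ga) is extrametrical; the stress domain is syllables 1–8.
Weights: 1 flu L, 2 ko: H, 3 so L, 4 pro L, 5 fu L, 6 bob H, 7 fip H, 8 dop H.
Heavy syllables in the domain: 2, 6, 7, 8. The leftmost is syllable 2 (ko:).
Primary stress: syllable 2 → flu.ˈko:.so.pro.fu.bob.fip.dop.ga.

2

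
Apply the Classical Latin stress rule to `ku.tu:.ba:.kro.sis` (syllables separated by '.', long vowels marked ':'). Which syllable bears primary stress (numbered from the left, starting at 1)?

Classical Latin: stress the penult if heavy (long vowel or closed), else the antepenult.
Weights: 3 ba: H, 4 kro L, 5 sis H.
The penult (syllable 4, kro) is light, so stress falls on the antepenult (syllable 3, ba:).
Stress on syllable 3: ku.tu:.ˈba:.kro.sis.

3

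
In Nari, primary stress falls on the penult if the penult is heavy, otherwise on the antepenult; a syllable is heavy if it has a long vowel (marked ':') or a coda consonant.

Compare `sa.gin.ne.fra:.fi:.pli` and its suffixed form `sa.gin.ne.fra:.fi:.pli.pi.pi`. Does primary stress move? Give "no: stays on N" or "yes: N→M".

yes: 5→6

Base `sa.gin.ne.fra:.fi:.pli` (6 syllables):
  Weights: 4 fra: H, 5 fi: H, 6 pli L.
  The penult (syllable 5, fi:) is heavy, so it takes stress.
  → primary stress on syllable 5.
Suffixed `sa.gin.ne.fra:.fi:.pli.pi.pi` (8 syllables):
  Weights: 6 pli L, 7 pi L, 8 pi L.
  The penult (syllable 7, pi) is light, so stress falls on the antepenult (syllable 6, pli).
  → primary stress on syllable 6.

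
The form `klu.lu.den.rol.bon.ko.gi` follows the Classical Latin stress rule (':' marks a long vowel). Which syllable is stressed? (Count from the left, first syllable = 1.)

5

Classical Latin: stress the penult if heavy (long vowel or closed), else the antepenult.
Weights: 5 bon H, 6 ko L, 7 gi L.
The penult (syllable 6, ko) is light, so stress falls on the antepenult (syllable 5, bon).
Stress on syllable 5: klu.lu.den.rol.ˈbon.ko.gi.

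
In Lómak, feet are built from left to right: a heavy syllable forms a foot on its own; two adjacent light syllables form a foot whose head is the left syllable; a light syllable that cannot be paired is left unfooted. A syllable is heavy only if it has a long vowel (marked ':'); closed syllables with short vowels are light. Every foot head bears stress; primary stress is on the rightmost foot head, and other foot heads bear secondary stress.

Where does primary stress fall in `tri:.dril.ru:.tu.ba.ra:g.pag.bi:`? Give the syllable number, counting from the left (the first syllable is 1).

8

Weights: 1 tri: H, 2 dril L, 3 ru: H, 4 tu L, 5 ba L, 6 ra:g H, 7 pag L, 8 bi: H.
Parse left to right (heavy = foot alone; LL = one foot; stranded L unfooted): (ˈtri:) dril (ˈru:) (ˈtu.ba) (ˈra:g) pag (ˈbi:).
Foot heads: 1, 3, 4, 6, 8.
Primary stress on the rightmost head = syllable 8.
Primary stress: syllable 8 → tri:.dril.ru:.tu.ba.ra:g.pag.ˈbi:.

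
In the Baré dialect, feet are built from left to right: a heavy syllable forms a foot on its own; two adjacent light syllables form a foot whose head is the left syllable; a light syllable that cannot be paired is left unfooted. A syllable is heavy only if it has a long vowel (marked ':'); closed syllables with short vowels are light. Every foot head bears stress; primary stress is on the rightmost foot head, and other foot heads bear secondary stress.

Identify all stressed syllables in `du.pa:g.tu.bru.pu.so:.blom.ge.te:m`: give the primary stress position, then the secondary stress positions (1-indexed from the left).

Weights: 1 du L, 2 pa:g H, 3 tu L, 4 bru L, 5 pu L, 6 so: H, 7 blom L, 8 ge L, 9 te:m H.
Parse left to right (heavy = foot alone; LL = one foot; stranded L unfooted): du (ˈpa:g) (ˈtu.bru) pu (ˈso:) (ˈblom.ge) (ˈte:m).
Foot heads: 2, 3, 6, 7, 9.
Primary stress on the rightmost head = syllable 9.
Secondary stress on 2, 3, 6, 7: du.ˌpa:g.ˌtu.bru.pu.ˌso:.ˌblom.ge.ˈte:m.

primary 9, secondary 2, 3, 6, 7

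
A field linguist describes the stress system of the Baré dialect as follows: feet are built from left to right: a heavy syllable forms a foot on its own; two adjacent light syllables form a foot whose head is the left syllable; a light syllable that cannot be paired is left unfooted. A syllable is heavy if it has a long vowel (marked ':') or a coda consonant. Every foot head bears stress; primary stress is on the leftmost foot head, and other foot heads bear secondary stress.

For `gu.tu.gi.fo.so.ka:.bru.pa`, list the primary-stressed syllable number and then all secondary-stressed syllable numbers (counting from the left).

Weights: 1 gu L, 2 tu L, 3 gi L, 4 fo L, 5 so L, 6 ka: H, 7 bru L, 8 pa L.
Parse left to right (heavy = foot alone; LL = one foot; stranded L unfooted): (ˈgu.tu) (ˈgi.fo) so (ˈka:) (ˈbru.pa).
Foot heads: 1, 3, 6, 7.
Primary stress on the leftmost head = syllable 1.
Secondary stress on 3, 6, 7: ˈgu.tu.ˌgi.fo.so.ˌka:.ˌbru.pa.

primary 1, secondary 3, 6, 7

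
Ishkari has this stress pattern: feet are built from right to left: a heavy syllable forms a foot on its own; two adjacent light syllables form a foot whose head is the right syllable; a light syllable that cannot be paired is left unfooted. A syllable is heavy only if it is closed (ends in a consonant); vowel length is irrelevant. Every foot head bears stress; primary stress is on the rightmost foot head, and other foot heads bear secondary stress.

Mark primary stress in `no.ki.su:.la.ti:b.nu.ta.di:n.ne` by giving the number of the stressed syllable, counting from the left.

Weights: 1 no L, 2 ki L, 3 su: L, 4 la L, 5 ti:b H, 6 nu L, 7 ta L, 8 di:n H, 9 ne L.
Parse right to left (heavy = foot alone; LL = one foot; stranded L unfooted): (no.ˈki) (su:.ˈla) (ˈti:b) (nu.ˈta) (ˈdi:n) ne.
Foot heads: 2, 4, 5, 7, 8.
Primary stress on the rightmost head = syllable 8.
Primary stress: syllable 8 → no.ki.su:.la.ti:b.nu.ta.ˈdi:n.ne.

8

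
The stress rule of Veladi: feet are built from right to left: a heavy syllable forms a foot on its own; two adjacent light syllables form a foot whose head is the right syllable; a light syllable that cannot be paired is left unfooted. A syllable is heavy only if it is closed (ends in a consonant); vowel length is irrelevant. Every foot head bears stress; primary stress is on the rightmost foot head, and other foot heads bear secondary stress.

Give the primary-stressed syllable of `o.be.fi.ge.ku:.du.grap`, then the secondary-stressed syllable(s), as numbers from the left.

Weights: 1 o L, 2 be L, 3 fi L, 4 ge L, 5 ku: L, 6 du L, 7 grap H.
Parse right to left (heavy = foot alone; LL = one foot; stranded L unfooted): (o.ˈbe) (fi.ˈge) (ku:.ˈdu) (ˈgrap).
Foot heads: 2, 4, 6, 7.
Primary stress on the rightmost head = syllable 7.
Secondary stress on 2, 4, 6: o.ˌbe.fi.ˌge.ku:.ˌdu.ˈgrap.

primary 7, secondary 2, 4, 6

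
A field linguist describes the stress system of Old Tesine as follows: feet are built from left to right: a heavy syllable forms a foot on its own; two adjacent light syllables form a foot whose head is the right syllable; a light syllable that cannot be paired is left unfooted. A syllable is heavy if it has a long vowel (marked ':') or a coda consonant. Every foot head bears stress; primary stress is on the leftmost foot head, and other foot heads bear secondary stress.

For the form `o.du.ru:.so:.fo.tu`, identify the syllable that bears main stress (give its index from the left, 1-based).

2

Weights: 1 o L, 2 du L, 3 ru: H, 4 so: H, 5 fo L, 6 tu L.
Parse left to right (heavy = foot alone; LL = one foot; stranded L unfooted): (o.ˈdu) (ˈru:) (ˈso:) (fo.ˈtu).
Foot heads: 2, 3, 4, 6.
Primary stress on the leftmost head = syllable 2.
Primary stress: syllable 2 → o.ˈdu.ru:.so:.fo.tu.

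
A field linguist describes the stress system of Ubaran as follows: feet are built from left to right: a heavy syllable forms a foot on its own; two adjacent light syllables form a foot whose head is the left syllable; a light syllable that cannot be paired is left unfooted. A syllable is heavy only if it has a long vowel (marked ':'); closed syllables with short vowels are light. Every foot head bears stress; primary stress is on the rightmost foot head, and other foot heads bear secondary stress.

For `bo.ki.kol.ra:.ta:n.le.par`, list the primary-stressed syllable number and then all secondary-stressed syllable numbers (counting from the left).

Weights: 1 bo L, 2 ki L, 3 kol L, 4 ra: H, 5 ta:n H, 6 le L, 7 par L.
Parse left to right (heavy = foot alone; LL = one foot; stranded L unfooted): (ˈbo.ki) kol (ˈra:) (ˈta:n) (ˈle.par).
Foot heads: 1, 4, 5, 6.
Primary stress on the rightmost head = syllable 6.
Secondary stress on 1, 4, 5: ˌbo.ki.kol.ˌra:.ˌta:n.ˈle.par.

primary 6, secondary 1, 4, 5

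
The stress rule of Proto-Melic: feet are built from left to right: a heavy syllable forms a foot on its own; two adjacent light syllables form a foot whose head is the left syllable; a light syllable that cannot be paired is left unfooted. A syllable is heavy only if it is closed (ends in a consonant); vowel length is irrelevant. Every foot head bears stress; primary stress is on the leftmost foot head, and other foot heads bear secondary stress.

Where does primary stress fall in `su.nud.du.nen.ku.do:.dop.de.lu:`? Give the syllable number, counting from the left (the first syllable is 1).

2

Weights: 1 su L, 2 nud H, 3 du L, 4 nen H, 5 ku L, 6 do: L, 7 dop H, 8 de L, 9 lu: L.
Parse left to right (heavy = foot alone; LL = one foot; stranded L unfooted): su (ˈnud) du (ˈnen) (ˈku.do:) (ˈdop) (ˈde.lu:).
Foot heads: 2, 4, 5, 7, 8.
Primary stress on the leftmost head = syllable 2.
Primary stress: syllable 2 → su.ˈnud.du.nen.ku.do:.dop.de.lu:.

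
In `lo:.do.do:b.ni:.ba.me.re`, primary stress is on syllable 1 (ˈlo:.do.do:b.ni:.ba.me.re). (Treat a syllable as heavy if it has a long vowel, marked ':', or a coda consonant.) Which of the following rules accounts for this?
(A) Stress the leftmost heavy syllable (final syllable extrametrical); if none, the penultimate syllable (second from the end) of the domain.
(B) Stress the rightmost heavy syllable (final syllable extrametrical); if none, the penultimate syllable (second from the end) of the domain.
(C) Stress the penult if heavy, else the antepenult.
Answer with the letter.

A

Rule A → syllable 1 ✓.
Rule B → syllable 4 (observed: 1).
Rule C → syllable 5 (observed: 1).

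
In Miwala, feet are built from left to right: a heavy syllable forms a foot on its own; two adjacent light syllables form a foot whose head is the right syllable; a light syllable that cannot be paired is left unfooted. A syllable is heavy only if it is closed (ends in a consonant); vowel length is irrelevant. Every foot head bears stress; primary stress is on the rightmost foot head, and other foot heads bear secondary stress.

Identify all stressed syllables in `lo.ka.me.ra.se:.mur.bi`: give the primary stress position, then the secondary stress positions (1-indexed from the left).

primary 6, secondary 2, 4

Weights: 1 lo L, 2 ka L, 3 me L, 4 ra L, 5 se: L, 6 mur H, 7 bi L.
Parse left to right (heavy = foot alone; LL = one foot; stranded L unfooted): (lo.ˈka) (me.ˈra) se: (ˈmur) bi.
Foot heads: 2, 4, 6.
Primary stress on the rightmost head = syllable 6.
Secondary stress on 2, 4: lo.ˌka.me.ˌra.se:.ˈmur.bi.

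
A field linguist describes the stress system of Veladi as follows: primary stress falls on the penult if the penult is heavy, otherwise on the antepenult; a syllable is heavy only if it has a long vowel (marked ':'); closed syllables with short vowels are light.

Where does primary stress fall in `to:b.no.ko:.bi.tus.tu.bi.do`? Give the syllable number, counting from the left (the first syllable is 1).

Weights: 6 tu L, 7 bi L, 8 do L.
The penult (syllable 7, bi) is light, so stress falls on the antepenult (syllable 6, tu).
Primary stress: syllable 6 → to:b.no.ko:.bi.tus.ˈtu.bi.do.

6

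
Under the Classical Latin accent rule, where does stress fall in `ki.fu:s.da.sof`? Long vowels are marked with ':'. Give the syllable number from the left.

Classical Latin: stress the penult if heavy (long vowel or closed), else the antepenult.
Weights: 2 fu:s H, 3 da L, 4 sof H.
The penult (syllable 3, da) is light, so stress falls on the antepenult (syllable 2, fu:s).
Stress on syllable 2: ki.ˈfu:s.da.sof.

2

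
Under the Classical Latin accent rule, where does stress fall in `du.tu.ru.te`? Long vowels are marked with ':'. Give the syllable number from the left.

Classical Latin: stress the penult if heavy (long vowel or closed), else the antepenult.
Weights: 2 tu L, 3 ru L, 4 te L.
The penult (syllable 3, ru) is light, so stress falls on the antepenult (syllable 2, tu).
Stress on syllable 2: du.ˈtu.ru.te.

2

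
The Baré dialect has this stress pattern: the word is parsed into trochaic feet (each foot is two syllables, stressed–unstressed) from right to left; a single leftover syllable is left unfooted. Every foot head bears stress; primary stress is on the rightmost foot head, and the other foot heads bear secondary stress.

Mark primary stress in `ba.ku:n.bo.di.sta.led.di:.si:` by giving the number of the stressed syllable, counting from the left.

7

Parse right to left into trochaic (ˈσσ) feet: (ˈba.ku:n) (ˈbo.di) (ˈsta.led) (ˈdi:.si:).
Foot heads (stressed positions): 1, 3, 5, 7.
End Rule Rightmost: primary stress on the rightmost head = syllable 7.
Primary stress: syllable 7 → ba.ku:n.bo.di.sta.led.ˈdi:.si:.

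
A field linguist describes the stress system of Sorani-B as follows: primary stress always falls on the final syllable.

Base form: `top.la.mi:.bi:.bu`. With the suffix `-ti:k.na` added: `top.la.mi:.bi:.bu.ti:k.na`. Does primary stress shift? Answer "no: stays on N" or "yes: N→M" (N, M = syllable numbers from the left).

Base `top.la.mi:.bi:.bu` (5 syllables):
  The word has 5 syllables; the final syllable is syllable 5 (bu).
  → primary stress on syllable 5.
Suffixed `top.la.mi:.bi:.bu.ti:k.na` (7 syllables):
  The word has 7 syllables; the final syllable is syllable 7 (na).
  → primary stress on syllable 7.

yes: 5→7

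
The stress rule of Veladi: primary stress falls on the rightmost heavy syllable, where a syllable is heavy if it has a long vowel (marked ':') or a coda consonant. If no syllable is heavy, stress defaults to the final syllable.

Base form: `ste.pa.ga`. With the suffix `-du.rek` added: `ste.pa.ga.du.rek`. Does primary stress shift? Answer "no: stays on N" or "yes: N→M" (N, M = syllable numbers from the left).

Base `ste.pa.ga` (3 syllables):
  Weights: 1 ste L, 2 pa L, 3 ga L.
  No heavy syllable in the domain; default to the final syllable = syllable 3.
  → primary stress on syllable 3.
Suffixed `ste.pa.ga.du.rek` (5 syllables):
  Weights: 1 ste L, 2 pa L, 3 ga L, 4 du L, 5 rek H.
  Heavy syllables in the domain: 5. The rightmost is syllable 5 (rek).
  → primary stress on syllable 5.

yes: 3→5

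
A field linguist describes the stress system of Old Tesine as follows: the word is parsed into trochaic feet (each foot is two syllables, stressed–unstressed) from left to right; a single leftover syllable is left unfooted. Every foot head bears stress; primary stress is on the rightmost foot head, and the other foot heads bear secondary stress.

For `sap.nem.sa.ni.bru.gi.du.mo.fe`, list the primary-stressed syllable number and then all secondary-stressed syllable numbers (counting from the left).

Parse left to right into trochaic (ˈσσ) feet: (ˈsap.nem) (ˈsa.ni) (ˈbru.gi) (ˈdu.mo) fe. Syllable 9 is left unfooted.
Foot heads (stressed positions): 1, 3, 5, 7.
End Rule Rightmost: primary stress on the rightmost head = syllable 7.
Secondary stress on 1, 3, 5: ˌsap.nem.ˌsa.ni.ˌbru.gi.ˈdu.mo.fe.

primary 7, secondary 1, 3, 5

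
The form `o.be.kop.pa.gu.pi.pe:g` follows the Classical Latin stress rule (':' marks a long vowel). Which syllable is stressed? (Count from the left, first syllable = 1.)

5

Classical Latin: stress the penult if heavy (long vowel or closed), else the antepenult.
Weights: 5 gu L, 6 pi L, 7 pe:g H.
The penult (syllable 6, pi) is light, so stress falls on the antepenult (syllable 5, gu).
Stress on syllable 5: o.be.kop.pa.ˈgu.pi.pe:g.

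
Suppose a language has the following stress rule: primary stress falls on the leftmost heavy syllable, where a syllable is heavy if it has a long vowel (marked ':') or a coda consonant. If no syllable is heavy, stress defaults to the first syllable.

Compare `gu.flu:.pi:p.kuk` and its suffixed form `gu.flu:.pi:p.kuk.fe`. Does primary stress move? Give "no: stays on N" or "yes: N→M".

no: stays on 2

Base `gu.flu:.pi:p.kuk` (4 syllables):
  Weights: 1 gu L, 2 flu: H, 3 pi:p H, 4 kuk H.
  Heavy syllables in the domain: 2, 3, 4. The leftmost is syllable 2 (flu:).
  → primary stress on syllable 2.
Suffixed `gu.flu:.pi:p.kuk.fe` (5 syllables):
  Weights: 1 gu L, 2 flu: H, 3 pi:p H, 4 kuk H, 5 fe L.
  Heavy syllables in the domain: 2, 3, 4. The leftmost is syllable 2 (flu:).
  → primary stress on syllable 2.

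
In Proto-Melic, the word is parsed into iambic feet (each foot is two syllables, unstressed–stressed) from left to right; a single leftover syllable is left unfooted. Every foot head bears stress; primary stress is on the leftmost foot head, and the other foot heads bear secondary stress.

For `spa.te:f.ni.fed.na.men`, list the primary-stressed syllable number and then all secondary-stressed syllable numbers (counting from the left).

primary 2, secondary 4, 6

Parse left to right into iambic (σˈσ) feet: (spa.ˈte:f) (ni.ˈfed) (na.ˈmen).
Foot heads (stressed positions): 2, 4, 6.
End Rule Leftmost: primary stress on the leftmost head = syllable 2.
Secondary stress on 4, 6: spa.ˈte:f.ni.ˌfed.na.ˌmen.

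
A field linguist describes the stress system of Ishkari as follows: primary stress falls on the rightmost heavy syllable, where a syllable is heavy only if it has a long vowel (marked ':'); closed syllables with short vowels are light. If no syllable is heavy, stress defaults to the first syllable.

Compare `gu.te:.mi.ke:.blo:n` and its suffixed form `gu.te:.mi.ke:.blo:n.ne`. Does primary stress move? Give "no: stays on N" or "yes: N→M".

no: stays on 5

Base `gu.te:.mi.ke:.blo:n` (5 syllables):
  Weights: 1 gu L, 2 te: H, 3 mi L, 4 ke: H, 5 blo:n H.
  Heavy syllables in the domain: 2, 4, 5. The rightmost is syllable 5 (blo:n).
  → primary stress on syllable 5.
Suffixed `gu.te:.mi.ke:.blo:n.ne` (6 syllables):
  Weights: 1 gu L, 2 te: H, 3 mi L, 4 ke: H, 5 blo:n H, 6 ne L.
  Heavy syllables in the domain: 2, 4, 5. The rightmost is syllable 5 (blo:n).
  → primary stress on syllable 5.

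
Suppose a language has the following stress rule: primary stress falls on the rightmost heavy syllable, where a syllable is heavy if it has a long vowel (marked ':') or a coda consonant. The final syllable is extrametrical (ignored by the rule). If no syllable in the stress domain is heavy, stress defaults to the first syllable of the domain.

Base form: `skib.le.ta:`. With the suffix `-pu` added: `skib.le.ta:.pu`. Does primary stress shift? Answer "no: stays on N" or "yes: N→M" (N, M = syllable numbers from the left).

yes: 1→3

Base `skib.le.ta:` (3 syllables):
  The final syllable (3, ta:) is extrametrical; the stress domain is syllables 1–2.
  Weights: 1 skib H, 2 le L.
  Heavy syllables in the domain: 1. The rightmost is syllable 1 (skib).
  → primary stress on syllable 1.
Suffixed `skib.le.ta:.pu` (4 syllables):
  The final syllable (4, pu) is extrametrical; the stress domain is syllables 1–3.
  Weights: 1 skib H, 2 le L, 3 ta: H.
  Heavy syllables in the domain: 1, 3. The rightmost is syllable 3 (ta:).
  → primary stress on syllable 3.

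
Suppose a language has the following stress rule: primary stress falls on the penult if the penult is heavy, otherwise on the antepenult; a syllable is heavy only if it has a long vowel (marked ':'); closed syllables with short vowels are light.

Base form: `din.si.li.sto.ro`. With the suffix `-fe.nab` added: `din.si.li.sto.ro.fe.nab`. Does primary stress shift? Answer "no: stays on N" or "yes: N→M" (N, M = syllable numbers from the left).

Base `din.si.li.sto.ro` (5 syllables):
  Weights: 3 li L, 4 sto L, 5 ro L.
  The penult (syllable 4, sto) is light, so stress falls on the antepenult (syllable 3, li).
  → primary stress on syllable 3.
Suffixed `din.si.li.sto.ro.fe.nab` (7 syllables):
  Weights: 5 ro L, 6 fe L, 7 nab L.
  The penult (syllable 6, fe) is light, so stress falls on the antepenult (syllable 5, ro).
  → primary stress on syllable 5.

yes: 3→5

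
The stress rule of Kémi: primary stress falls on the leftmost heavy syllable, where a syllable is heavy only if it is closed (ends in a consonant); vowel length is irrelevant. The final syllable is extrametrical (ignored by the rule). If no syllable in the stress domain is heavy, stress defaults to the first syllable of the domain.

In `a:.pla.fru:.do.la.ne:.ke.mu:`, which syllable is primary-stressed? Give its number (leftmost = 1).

The final syllable (8, mu:) is extrametrical; the stress domain is syllables 1–7.
Weights: 1 a: L, 2 pla L, 3 fru: L, 4 do L, 5 la L, 6 ne: L, 7 ke L.
No heavy syllable in the domain; default to the first syllable of the domain = syllable 1.
Primary stress: syllable 1 → ˈa:.pla.fru:.do.la.ne:.ke.mu:.

1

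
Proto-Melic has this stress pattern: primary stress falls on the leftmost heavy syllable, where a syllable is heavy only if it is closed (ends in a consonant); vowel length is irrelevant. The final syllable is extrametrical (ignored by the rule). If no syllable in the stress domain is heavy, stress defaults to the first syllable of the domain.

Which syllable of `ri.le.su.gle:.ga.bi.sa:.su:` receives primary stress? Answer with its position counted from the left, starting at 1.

The final syllable (8, su:) is extrametrical; the stress domain is syllables 1–7.
Weights: 1 ri L, 2 le L, 3 su L, 4 gle: L, 5 ga L, 6 bi L, 7 sa: L.
No heavy syllable in the domain; default to the first syllable of the domain = syllable 1.
Primary stress: syllable 1 → ˈri.le.su.gle:.ga.bi.sa:.su:.

1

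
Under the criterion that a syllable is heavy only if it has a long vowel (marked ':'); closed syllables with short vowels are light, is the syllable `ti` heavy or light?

`ti`: short vowel, open (no coda). Short vowel → light.

light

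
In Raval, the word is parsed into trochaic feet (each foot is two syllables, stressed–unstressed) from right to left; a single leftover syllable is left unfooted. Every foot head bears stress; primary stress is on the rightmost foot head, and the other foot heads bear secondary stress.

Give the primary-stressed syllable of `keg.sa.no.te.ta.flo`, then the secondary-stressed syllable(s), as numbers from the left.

primary 5, secondary 1, 3

Parse right to left into trochaic (ˈσσ) feet: (ˈkeg.sa) (ˈno.te) (ˈta.flo).
Foot heads (stressed positions): 1, 3, 5.
End Rule Rightmost: primary stress on the rightmost head = syllable 5.
Secondary stress on 1, 3: ˌkeg.sa.ˌno.te.ˈta.flo.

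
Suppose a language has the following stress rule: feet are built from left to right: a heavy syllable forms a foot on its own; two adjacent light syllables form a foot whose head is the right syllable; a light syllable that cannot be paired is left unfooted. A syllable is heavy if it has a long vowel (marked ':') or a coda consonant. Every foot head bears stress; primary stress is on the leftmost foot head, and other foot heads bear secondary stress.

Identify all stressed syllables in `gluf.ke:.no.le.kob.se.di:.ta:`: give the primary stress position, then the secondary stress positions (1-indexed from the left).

primary 1, secondary 2, 4, 5, 7, 8

Weights: 1 gluf H, 2 ke: H, 3 no L, 4 le L, 5 kob H, 6 se L, 7 di: H, 8 ta: H.
Parse left to right (heavy = foot alone; LL = one foot; stranded L unfooted): (ˈgluf) (ˈke:) (no.ˈle) (ˈkob) se (ˈdi:) (ˈta:).
Foot heads: 1, 2, 4, 5, 7, 8.
Primary stress on the leftmost head = syllable 1.
Secondary stress on 2, 4, 5, 7, 8: ˈgluf.ˌke:.no.ˌle.ˌkob.se.ˌdi:.ˌta:.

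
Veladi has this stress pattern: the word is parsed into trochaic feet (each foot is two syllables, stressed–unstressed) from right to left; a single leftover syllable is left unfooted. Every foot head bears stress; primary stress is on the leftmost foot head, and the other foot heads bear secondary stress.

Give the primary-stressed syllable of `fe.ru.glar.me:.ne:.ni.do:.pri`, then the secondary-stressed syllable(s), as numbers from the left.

Parse right to left into trochaic (ˈσσ) feet: (ˈfe.ru) (ˈglar.me:) (ˈne:.ni) (ˈdo:.pri).
Foot heads (stressed positions): 1, 3, 5, 7.
End Rule Leftmost: primary stress on the leftmost head = syllable 1.
Secondary stress on 3, 5, 7: ˈfe.ru.ˌglar.me:.ˌne:.ni.ˌdo:.pri.

primary 1, secondary 3, 5, 7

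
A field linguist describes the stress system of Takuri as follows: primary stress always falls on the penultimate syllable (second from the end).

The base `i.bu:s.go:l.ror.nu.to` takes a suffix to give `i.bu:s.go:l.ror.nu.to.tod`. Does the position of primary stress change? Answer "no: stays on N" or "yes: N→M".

Base `i.bu:s.go:l.ror.nu.to` (6 syllables):
  The word has 6 syllables; the penultimate syllable (second from the end) is syllable 5 (nu).
  → primary stress on syllable 5.
Suffixed `i.bu:s.go:l.ror.nu.to.tod` (7 syllables):
  The word has 7 syllables; the penultimate syllable (second from the end) is syllable 6 (to).
  → primary stress on syllable 6.

yes: 5→6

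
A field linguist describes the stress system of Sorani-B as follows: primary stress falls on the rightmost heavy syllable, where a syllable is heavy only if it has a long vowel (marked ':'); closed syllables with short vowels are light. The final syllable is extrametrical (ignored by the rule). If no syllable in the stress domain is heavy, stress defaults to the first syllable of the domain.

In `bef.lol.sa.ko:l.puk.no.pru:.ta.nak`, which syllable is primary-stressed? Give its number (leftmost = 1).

7

The final syllable (9, nak) is extrametrical; the stress domain is syllables 1–8.
Weights: 1 bef L, 2 lol L, 3 sa L, 4 ko:l H, 5 puk L, 6 no L, 7 pru: H, 8 ta L.
Heavy syllables in the domain: 4, 7. The rightmost is syllable 7 (pru:).
Primary stress: syllable 7 → bef.lol.sa.ko:l.puk.no.ˈpru:.ta.nak.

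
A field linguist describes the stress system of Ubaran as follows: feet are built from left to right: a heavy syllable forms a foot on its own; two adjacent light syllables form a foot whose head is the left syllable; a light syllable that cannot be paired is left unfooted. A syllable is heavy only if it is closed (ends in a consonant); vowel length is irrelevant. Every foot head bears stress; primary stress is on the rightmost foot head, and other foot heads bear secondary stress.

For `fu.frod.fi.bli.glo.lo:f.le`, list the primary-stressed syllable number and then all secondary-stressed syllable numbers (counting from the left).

Weights: 1 fu L, 2 frod H, 3 fi L, 4 bli L, 5 glo L, 6 lo:f H, 7 le L.
Parse left to right (heavy = foot alone; LL = one foot; stranded L unfooted): fu (ˈfrod) (ˈfi.bli) glo (ˈlo:f) le.
Foot heads: 2, 3, 6.
Primary stress on the rightmost head = syllable 6.
Secondary stress on 2, 3: fu.ˌfrod.ˌfi.bli.glo.ˈlo:f.le.

primary 6, secondary 2, 3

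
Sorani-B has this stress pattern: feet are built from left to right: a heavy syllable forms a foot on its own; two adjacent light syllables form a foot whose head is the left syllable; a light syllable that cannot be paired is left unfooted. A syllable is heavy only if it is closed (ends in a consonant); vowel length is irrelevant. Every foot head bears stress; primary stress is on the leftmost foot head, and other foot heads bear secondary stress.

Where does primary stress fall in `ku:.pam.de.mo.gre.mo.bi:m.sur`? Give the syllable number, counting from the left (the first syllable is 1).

Weights: 1 ku: L, 2 pam H, 3 de L, 4 mo L, 5 gre L, 6 mo L, 7 bi:m H, 8 sur H.
Parse left to right (heavy = foot alone; LL = one foot; stranded L unfooted): ku: (ˈpam) (ˈde.mo) (ˈgre.mo) (ˈbi:m) (ˈsur).
Foot heads: 2, 3, 5, 7, 8.
Primary stress on the leftmost head = syllable 2.
Primary stress: syllable 2 → ku:.ˈpam.de.mo.gre.mo.bi:m.sur.

2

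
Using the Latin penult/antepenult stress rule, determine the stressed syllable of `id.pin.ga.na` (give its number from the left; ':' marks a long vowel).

2

Classical Latin: stress the penult if heavy (long vowel or closed), else the antepenult.
Weights: 2 pin H, 3 ga L, 4 na L.
The penult (syllable 3, ga) is light, so stress falls on the antepenult (syllable 2, pin).
Stress on syllable 2: id.ˈpin.ga.na.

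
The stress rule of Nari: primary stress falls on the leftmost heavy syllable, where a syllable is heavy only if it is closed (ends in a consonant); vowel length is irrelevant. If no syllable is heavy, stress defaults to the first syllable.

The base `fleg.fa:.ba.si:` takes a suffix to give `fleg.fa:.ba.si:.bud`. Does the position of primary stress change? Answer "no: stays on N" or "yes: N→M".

no: stays on 1

Base `fleg.fa:.ba.si:` (4 syllables):
  Weights: 1 fleg H, 2 fa: L, 3 ba L, 4 si: L.
  Heavy syllables in the domain: 1. The leftmost is syllable 1 (fleg).
  → primary stress on syllable 1.
Suffixed `fleg.fa:.ba.si:.bud` (5 syllables):
  Weights: 1 fleg H, 2 fa: L, 3 ba L, 4 si: L, 5 bud H.
  Heavy syllables in the domain: 1, 5. The leftmost is syllable 1 (fleg).
  → primary stress on syllable 1.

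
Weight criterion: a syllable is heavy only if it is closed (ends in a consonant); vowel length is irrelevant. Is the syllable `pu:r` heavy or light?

heavy

`pu:r`: long vowel, closed (coda /r/). Closed (coda /r/) → heavy.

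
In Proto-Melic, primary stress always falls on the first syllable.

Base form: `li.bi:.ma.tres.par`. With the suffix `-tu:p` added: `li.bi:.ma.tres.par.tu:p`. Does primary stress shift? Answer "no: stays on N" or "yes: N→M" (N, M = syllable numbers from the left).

Base `li.bi:.ma.tres.par` (5 syllables):
  The word has 5 syllables; the first syllable is syllable 1 (li).
  → primary stress on syllable 1.
Suffixed `li.bi:.ma.tres.par.tu:p` (6 syllables):
  The word has 6 syllables; the first syllable is syllable 1 (li).
  → primary stress on syllable 1.

no: stays on 1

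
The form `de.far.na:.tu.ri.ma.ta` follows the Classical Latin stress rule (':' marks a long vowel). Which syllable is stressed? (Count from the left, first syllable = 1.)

Classical Latin: stress the penult if heavy (long vowel or closed), else the antepenult.
Weights: 5 ri L, 6 ma L, 7 ta L.
The penult (syllable 6, ma) is light, so stress falls on the antepenult (syllable 5, ri).
Stress on syllable 5: de.far.na:.tu.ˈri.ma.ta.

5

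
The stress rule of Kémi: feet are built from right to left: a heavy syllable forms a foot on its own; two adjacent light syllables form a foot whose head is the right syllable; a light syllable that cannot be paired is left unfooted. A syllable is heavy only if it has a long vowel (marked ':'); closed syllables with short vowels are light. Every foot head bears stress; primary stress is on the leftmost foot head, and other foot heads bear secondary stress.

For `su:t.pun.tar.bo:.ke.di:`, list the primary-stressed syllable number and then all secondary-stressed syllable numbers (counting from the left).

Weights: 1 su:t H, 2 pun L, 3 tar L, 4 bo: H, 5 ke L, 6 di: H.
Parse right to left (heavy = foot alone; LL = one foot; stranded L unfooted): (ˈsu:t) (pun.ˈtar) (ˈbo:) ke (ˈdi:).
Foot heads: 1, 3, 4, 6.
Primary stress on the leftmost head = syllable 1.
Secondary stress on 3, 4, 6: ˈsu:t.pun.ˌtar.ˌbo:.ke.ˌdi:.

primary 1, secondary 3, 4, 6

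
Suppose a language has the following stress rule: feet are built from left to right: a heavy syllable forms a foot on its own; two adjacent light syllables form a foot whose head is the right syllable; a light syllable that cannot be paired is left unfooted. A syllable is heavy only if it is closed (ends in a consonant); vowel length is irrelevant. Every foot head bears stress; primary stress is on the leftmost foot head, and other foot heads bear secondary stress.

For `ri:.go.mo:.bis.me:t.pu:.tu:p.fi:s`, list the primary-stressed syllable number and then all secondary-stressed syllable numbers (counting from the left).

Weights: 1 ri: L, 2 go L, 3 mo: L, 4 bis H, 5 me:t H, 6 pu: L, 7 tu:p H, 8 fi:s H.
Parse left to right (heavy = foot alone; LL = one foot; stranded L unfooted): (ri:.ˈgo) mo: (ˈbis) (ˈme:t) pu: (ˈtu:p) (ˈfi:s).
Foot heads: 2, 4, 5, 7, 8.
Primary stress on the leftmost head = syllable 2.
Secondary stress on 4, 5, 7, 8: ri:.ˈgo.mo:.ˌbis.ˌme:t.pu:.ˌtu:p.ˌfi:s.

primary 2, secondary 4, 5, 7, 8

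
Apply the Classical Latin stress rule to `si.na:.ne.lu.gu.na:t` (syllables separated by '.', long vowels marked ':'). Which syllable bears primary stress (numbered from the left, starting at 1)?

Classical Latin: stress the penult if heavy (long vowel or closed), else the antepenult.
Weights: 4 lu L, 5 gu L, 6 na:t H.
The penult (syllable 5, gu) is light, so stress falls on the antepenult (syllable 4, lu).
Stress on syllable 4: si.na:.ne.ˈlu.gu.na:t.

4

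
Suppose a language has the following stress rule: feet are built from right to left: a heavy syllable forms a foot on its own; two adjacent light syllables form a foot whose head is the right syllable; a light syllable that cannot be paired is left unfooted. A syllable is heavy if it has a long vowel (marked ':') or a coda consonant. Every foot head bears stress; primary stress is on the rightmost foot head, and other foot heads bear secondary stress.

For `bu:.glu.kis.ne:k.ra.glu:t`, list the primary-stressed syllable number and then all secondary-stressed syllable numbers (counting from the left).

Weights: 1 bu: H, 2 glu L, 3 kis H, 4 ne:k H, 5 ra L, 6 glu:t H.
Parse right to left (heavy = foot alone; LL = one foot; stranded L unfooted): (ˈbu:) glu (ˈkis) (ˈne:k) ra (ˈglu:t).
Foot heads: 1, 3, 4, 6.
Primary stress on the rightmost head = syllable 6.
Secondary stress on 1, 3, 4: ˌbu:.glu.ˌkis.ˌne:k.ra.ˈglu:t.

primary 6, secondary 1, 3, 4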